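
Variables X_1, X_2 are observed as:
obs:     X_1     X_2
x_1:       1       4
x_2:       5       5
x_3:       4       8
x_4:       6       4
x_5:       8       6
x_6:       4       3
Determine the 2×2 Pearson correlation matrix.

Step 1 — column means:
  mean(X_1) = (1 + 5 + 4 + 6 + 8 + 4) / 6 = 28/6 = 4.6667
  mean(X_2) = (4 + 5 + 8 + 4 + 6 + 3) / 6 = 30/6 = 5

Step 2 — sample variances and covariances s[i,j] = (1/(n-1)) · Σ_k (x_{k,i} - mean_i) · (x_{k,j} - mean_j), with n-1 = 5:
  s[X_1,X_1] = ((-3.6667)·(-3.6667) + (0.3333)·(0.3333) + (-0.6667)·(-0.6667) + (1.3333)·(1.3333) + (3.3333)·(3.3333) + (-0.6667)·(-0.6667)) / 5 = 27.3333/5 = 5.4667
  s[X_1,X_2] = ((-3.6667)·(-1) + (0.3333)·(0) + (-0.6667)·(3) + (1.3333)·(-1) + (3.3333)·(1) + (-0.6667)·(-2)) / 5 = 5/5 = 1
  s[X_2,X_2] = ((-1)·(-1) + (0)·(0) + (3)·(3) + (-1)·(-1) + (1)·(1) + (-2)·(-2)) / 5 = 16/5 = 3.2
  Sample standard deviations s_i = √(s[i,i]):
  s(X_1) = √(5.4667) = 2.3381
  s(X_2) = √(3.2) = 1.7889

Step 3 — r_{ij} = s_{ij} / (s_i · s_j):
  r[X_1,X_1] = 1 (diagonal).
  r[X_1,X_2] = 1 / (2.3381 · 1.7889) = 1 / 4.1825 = 0.2391
  r[X_2,X_2] = 1 (diagonal).

R is symmetric with unit diagonal. Assembling:

R = [[1, 0.2391],
 [0.2391, 1]]


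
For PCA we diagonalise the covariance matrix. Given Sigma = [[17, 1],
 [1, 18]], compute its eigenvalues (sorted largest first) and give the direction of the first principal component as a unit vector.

Step 1 — characteristic polynomial of 2×2 Sigma:
  det(Sigma - λI) = λ² - trace · λ + det = 0.
  trace = 17 + 18 = 35, det = 17·18 - (1)² = 305.
Step 2 — discriminant:
  Δ = trace² - 4·det = 1225 - 1220 = 5.
Step 3 — eigenvalues:
  λ = (trace ± √Δ)/2 = (35 ± 2.2361)/2,
  λ_1 = 18.618,  λ_2 = 16.382.

Step 4 — unit eigenvector for λ_1: solve (Sigma - λ_1 I)v = 0. First row:
  (17 - 18.618)·v_x + (1)·v_y = 0, i.e. (-1.618)·v_x + (1)·v_y = 0,
  so v ∝ (b, λ_1 - a) = (1, 1.618) = u.
  ||u|| = √((1)² + (1.618)²) = √(3.618) ≈ 1.9021,
  v_1 = u/||u|| ≈ (0.5257, 0.8507) (||v_1|| = 1).

λ_1 = 18.618,  λ_2 = 16.382;  v_1 ≈ (0.5257, 0.8507)


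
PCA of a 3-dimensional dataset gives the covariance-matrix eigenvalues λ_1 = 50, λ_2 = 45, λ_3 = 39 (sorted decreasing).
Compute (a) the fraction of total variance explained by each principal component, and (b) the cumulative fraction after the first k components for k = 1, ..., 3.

Step 1 — total variance = trace(Sigma) = Σ λ_i = 50 + 45 + 39 = 134.

Step 2 — fraction explained by component i = λ_i / Σ λ:
  PC1: 50/134 = 0.3731
  PC2: 45/134 = 0.3358
  PC3: 39/134 = 0.291

Step 3 — cumulative fraction after k components = (λ_1 + ... + λ_k) / Σ λ:
  k = 1: 50/134 = 0.3731
  k = 2: (50 + 45)/134 = 95/134 = 0.709
  k = 3: (50 + 45 + 39)/134 = 134/134 = 1

Summary (fraction, with percent):

explained: PC1 0.3731 (37.31%), PC2 0.3358 (33.58%), PC3 0.291 (29.1%);  cumulative: 0.3731, 0.709, 1


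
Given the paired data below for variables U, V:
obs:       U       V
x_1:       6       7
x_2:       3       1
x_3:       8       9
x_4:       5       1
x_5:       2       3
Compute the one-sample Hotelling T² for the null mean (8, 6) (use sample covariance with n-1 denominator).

Step 1 — sample mean vector:
  mean(U) = (6 + 3 + 8 + 5 + 2) / 5 = 24/5 = 4.8
  mean(V) = (7 + 1 + 9 + 1 + 3) / 5 = 21/5 = 4.2
  x̄ = (4.8, 4.2),  deviation x̄ - mu_0 = (4.8, 4.2) - (8, 6) = (-3.2, -1.8).

Step 2 — sample covariance matrix, S[i,j] = (1/(n-1)) · Σ_k (x_{k,i} - mean_i) · (x_{k,j} - mean_j), divisor n-1 = 4:
  S[U,U] = ((1.2)·(1.2) + (-1.8)·(-1.8) + (3.2)·(3.2) + (0.2)·(0.2) + (-2.8)·(-2.8)) / 4 = 22.8/4 = 5.7
  S[U,V] = ((1.2)·(2.8) + (-1.8)·(-3.2) + (3.2)·(4.8) + (0.2)·(-3.2) + (-2.8)·(-1.2)) / 4 = 27.2/4 = 6.8
  S[V,V] = ((2.8)·(2.8) + (-3.2)·(-3.2) + (4.8)·(4.8) + (-3.2)·(-3.2) + (-1.2)·(-1.2)) / 4 = 52.8/4 = 13.2
  S = [[5.7, 6.8],
 [6.8, 13.2]].

Step 3 — invert S. det(S) = 5.7·13.2 - (6.8)² = 29.
  S^{-1} = (1/det) · [[d, -b], [-b, a]] = [[0.4552, -0.2345],
 [-0.2345, 0.1966]].

Step 4 — quadratic form (x̄ - mu_0)^T · S^{-1} · (x̄ - mu_0):
  S^{-1} · (x̄ - mu_0) = (-1.0345, 0.3966),
  (x̄ - mu_0)^T · [...] = (-3.2)·(-1.0345) + (-1.8)·(0.3966) = 2.5966.

Step 5 — scale by n: T² = 5 · 2.5966 = 12.9828.

T² ≈ 12.9828


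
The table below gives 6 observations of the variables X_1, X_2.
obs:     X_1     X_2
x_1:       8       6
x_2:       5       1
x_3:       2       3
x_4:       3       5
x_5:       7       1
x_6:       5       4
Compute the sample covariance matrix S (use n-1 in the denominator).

Step 1 — column means:
  mean(X_1) = (8 + 5 + 2 + 3 + 7 + 5) / 6 = 30/6 = 5
  mean(X_2) = (6 + 1 + 3 + 5 + 1 + 4) / 6 = 20/6 = 3.3333

Step 2 — sample covariance S[i,j] = (1/(n-1)) · Σ_k (x_{k,i} - mean_i) · (x_{k,j} - mean_j), with n-1 = 5.
  S[X_1,X_1] = ((3)·(3) + (0)·(0) + (-3)·(-3) + (-2)·(-2) + (2)·(2) + (0)·(0)) / 5 = 26/5 = 5.2
  S[X_1,X_2] = ((3)·(2.6667) + (0)·(-2.3333) + (-3)·(-0.3333) + (-2)·(1.6667) + (2)·(-2.3333) + (0)·(0.6667)) / 5 = 1/5 = 0.2
  S[X_2,X_2] = ((2.6667)·(2.6667) + (-2.3333)·(-2.3333) + (-0.3333)·(-0.3333) + (1.6667)·(1.6667) + (-2.3333)·(-2.3333) + (0.6667)·(0.6667)) / 5 = 21.3333/5 = 4.2667

S is symmetric (S[j,i] = S[i,j]). Assembling:

S = [[5.2, 0.2],
 [0.2, 4.2667]]


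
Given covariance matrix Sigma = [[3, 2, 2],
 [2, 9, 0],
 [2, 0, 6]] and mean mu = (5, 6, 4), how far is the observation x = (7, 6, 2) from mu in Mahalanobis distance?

Step 1 — centre the observation: (x - mu) = (2, 0, -2).

Step 2 — invert Sigma (cofactor / det for 3×3, or solve directly):
  Sigma^{-1} = [[0.5294, -0.1176, -0.1765],
 [-0.1176, 0.1373, 0.0392],
 [-0.1765, 0.0392, 0.2255]].

Step 3 — form the quadratic (x - mu)^T · Sigma^{-1} · (x - mu):
  Sigma^{-1} · (x - mu) = (1.4118, -0.3137, -0.8039).
  (x - mu)^T · [Sigma^{-1} · (x - mu)] = (2)·(1.4118) + (0)·(-0.3137) + (-2)·(-0.8039) = 4.4314.

Step 4 — take square root: d = √(4.4314) ≈ 2.1051.

d(x, mu) = √(4.4314) ≈ 2.1051


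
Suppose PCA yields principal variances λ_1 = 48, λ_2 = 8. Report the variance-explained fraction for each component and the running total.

Step 1 — total variance = trace(Sigma) = Σ λ_i = 48 + 8 = 56.

Step 2 — fraction explained by component i = λ_i / Σ λ:
  PC1: 48/56 = 0.8571
  PC2: 8/56 = 0.1429

Step 3 — cumulative fraction after k components = (λ_1 + ... + λ_k) / Σ λ:
  k = 1: 48/56 = 0.8571
  k = 2: (48 + 8)/56 = 56/56 = 1

Summary (fraction, with percent):

explained: PC1 0.8571 (85.71%), PC2 0.1429 (14.29%);  cumulative: 0.8571, 1


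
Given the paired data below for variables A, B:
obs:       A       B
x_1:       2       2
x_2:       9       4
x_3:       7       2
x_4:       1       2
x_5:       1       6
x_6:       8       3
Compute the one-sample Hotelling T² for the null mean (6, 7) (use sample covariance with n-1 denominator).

Step 1 — sample mean vector:
  mean(A) = (2 + 9 + 7 + 1 + 1 + 8) / 6 = 28/6 = 4.6667
  mean(B) = (2 + 4 + 2 + 2 + 6 + 3) / 6 = 19/6 = 3.1667
  x̄ = (4.6667, 3.1667),  deviation x̄ - mu_0 = (4.6667, 3.1667) - (6, 7) = (-1.3333, -3.8333).

Step 2 — sample covariance matrix, S[i,j] = (1/(n-1)) · Σ_k (x_{k,i} - mean_i) · (x_{k,j} - mean_j), divisor n-1 = 5:
  S[A,A] = ((-2.6667)·(-2.6667) + (4.3333)·(4.3333) + (2.3333)·(2.3333) + (-3.6667)·(-3.6667) + (-3.6667)·(-3.6667) + (3.3333)·(3.3333)) / 5 = 69.3333/5 = 13.8667
  S[A,B] = ((-2.6667)·(-1.1667) + (4.3333)·(0.8333) + (2.3333)·(-1.1667) + (-3.6667)·(-1.1667) + (-3.6667)·(2.8333) + (3.3333)·(-0.1667)) / 5 = -2.6667/5 = -0.5333
  S[B,B] = ((-1.1667)·(-1.1667) + (0.8333)·(0.8333) + (-1.1667)·(-1.1667) + (-1.1667)·(-1.1667) + (2.8333)·(2.8333) + (-0.1667)·(-0.1667)) / 5 = 12.8333/5 = 2.5667
  S = [[13.8667, -0.5333],
 [-0.5333, 2.5667]].

Step 3 — invert S. det(S) = 13.8667·2.5667 - (-0.5333)² = 35.3067.
  S^{-1} = (1/det) · [[d, -b], [-b, a]] = [[0.0727, 0.0151],
 [0.0151, 0.3927]].

Step 4 — quadratic form (x̄ - mu_0)^T · S^{-1} · (x̄ - mu_0):
  S^{-1} · (x̄ - mu_0) = (-0.1548, -1.5257),
  (x̄ - mu_0)^T · [...] = (-1.3333)·(-0.1548) + (-3.8333)·(-1.5257) = 6.0549.

Step 5 — scale by n: T² = 6 · 6.0549 = 36.3293.

T² ≈ 36.3293


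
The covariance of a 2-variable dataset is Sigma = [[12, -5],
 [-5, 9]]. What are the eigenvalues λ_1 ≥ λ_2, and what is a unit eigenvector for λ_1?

Step 1 — characteristic polynomial of 2×2 Sigma:
  det(Sigma - λI) = λ² - trace · λ + det = 0.
  trace = 12 + 9 = 21, det = 12·9 - (-5)² = 83.
Step 2 — discriminant:
  Δ = trace² - 4·det = 441 - 332 = 109.
Step 3 — eigenvalues:
  λ = (trace ± √Δ)/2 = (21 ± 10.4403)/2,
  λ_1 = 15.7202,  λ_2 = 5.2798.

Step 4 — unit eigenvector for λ_1: solve (Sigma - λ_1 I)v = 0. First row:
  (12 - 15.7202)·v_x + (-5)·v_y = 0, i.e. (-3.7202)·v_x + (-5)·v_y = 0,
  so v ∝ (b, λ_1 - a) = (-5, 3.7202); multiply by -1 so the first entry is positive: u = (5, -3.7202).
  ||u|| = √((5)² + (-3.7202)²) = √(38.8395) ≈ 6.2321,
  v_1 = u/||u|| ≈ (0.8023, -0.5969) (||v_1|| = 1).

λ_1 = 15.7202,  λ_2 = 5.2798;  v_1 ≈ (0.8023, -0.5969)


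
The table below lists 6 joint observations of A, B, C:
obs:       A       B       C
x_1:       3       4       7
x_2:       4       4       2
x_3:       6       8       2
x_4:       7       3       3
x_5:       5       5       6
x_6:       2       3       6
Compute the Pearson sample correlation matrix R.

Step 1 — column means:
  mean(A) = (3 + 4 + 6 + 7 + 5 + 2) / 6 = 27/6 = 4.5
  mean(B) = (4 + 4 + 8 + 3 + 5 + 3) / 6 = 27/6 = 4.5
  mean(C) = (7 + 2 + 2 + 3 + 6 + 6) / 6 = 26/6 = 4.3333

Step 2 — sample variances and covariances s[i,j] = (1/(n-1)) · Σ_k (x_{k,i} - mean_i) · (x_{k,j} - mean_j), with n-1 = 5:
  s[A,A] = ((-1.5)·(-1.5) + (-0.5)·(-0.5) + (1.5)·(1.5) + (2.5)·(2.5) + (0.5)·(0.5) + (-2.5)·(-2.5)) / 5 = 17.5/5 = 3.5
  s[A,B] = ((-1.5)·(-0.5) + (-0.5)·(-0.5) + (1.5)·(3.5) + (2.5)·(-1.5) + (0.5)·(0.5) + (-2.5)·(-1.5)) / 5 = 6.5/5 = 1.3
  s[A,C] = ((-1.5)·(2.6667) + (-0.5)·(-2.3333) + (1.5)·(-2.3333) + (2.5)·(-1.3333) + (0.5)·(1.6667) + (-2.5)·(1.6667)) / 5 = -13/5 = -2.6
  s[B,B] = ((-0.5)·(-0.5) + (-0.5)·(-0.5) + (3.5)·(3.5) + (-1.5)·(-1.5) + (0.5)·(0.5) + (-1.5)·(-1.5)) / 5 = 17.5/5 = 3.5
  s[B,C] = ((-0.5)·(2.6667) + (-0.5)·(-2.3333) + (3.5)·(-2.3333) + (-1.5)·(-1.3333) + (0.5)·(1.6667) + (-1.5)·(1.6667)) / 5 = -8/5 = -1.6
  s[C,C] = ((2.6667)·(2.6667) + (-2.3333)·(-2.3333) + (-2.3333)·(-2.3333) + (-1.3333)·(-1.3333) + (1.6667)·(1.6667) + (1.6667)·(1.6667)) / 5 = 25.3333/5 = 5.0667
  Sample standard deviations s_i = √(s[i,i]):
  s(A) = √(3.5) = 1.8708
  s(B) = √(3.5) = 1.8708
  s(C) = √(5.0667) = 2.2509

Step 3 — r_{ij} = s_{ij} / (s_i · s_j):
  r[A,A] = 1 (diagonal).
  r[A,B] = 1.3 / (1.8708 · 1.8708) = 1.3 / 3.5 = 0.3714
  r[A,C] = -2.6 / (1.8708 · 2.2509) = -2.6 / 4.2111 = -0.6174
  r[B,B] = 1 (diagonal).
  r[B,C] = -1.6 / (1.8708 · 2.2509) = -1.6 / 4.2111 = -0.3799
  r[C,C] = 1 (diagonal).

R is symmetric with unit diagonal. Assembling:

R = [[1, 0.3714, -0.6174],
 [0.3714, 1, -0.3799],
 [-0.6174, -0.3799, 1]]


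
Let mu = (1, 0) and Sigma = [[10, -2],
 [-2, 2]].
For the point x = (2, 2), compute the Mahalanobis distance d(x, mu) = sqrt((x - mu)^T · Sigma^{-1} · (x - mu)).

Step 1 — centre the observation: (x - mu) = (1, 2).

Step 2 — invert Sigma. det(Sigma) = 10·2 - (-2)² = 16.
  Sigma^{-1} = (1/det) · [[d, -b], [-b, a]] = [[0.125, 0.125],
 [0.125, 0.625]].

Step 3 — form the quadratic (x - mu)^T · Sigma^{-1} · (x - mu):
  Sigma^{-1} · (x - mu) = (0.375, 1.375).
  (x - mu)^T · [Sigma^{-1} · (x - mu)] = (1)·(0.375) + (2)·(1.375) = 3.125.

Step 4 — take square root: d = √(3.125) ≈ 1.7678.

d(x, mu) = √(3.125) ≈ 1.7678


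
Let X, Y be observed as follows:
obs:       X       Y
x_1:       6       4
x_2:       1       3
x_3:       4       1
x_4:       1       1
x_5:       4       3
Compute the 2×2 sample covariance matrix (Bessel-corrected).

Step 1 — column means:
  mean(X) = (6 + 1 + 4 + 1 + 4) / 5 = 16/5 = 3.2
  mean(Y) = (4 + 3 + 1 + 1 + 3) / 5 = 12/5 = 2.4

Step 2 — sample covariance S[i,j] = (1/(n-1)) · Σ_k (x_{k,i} - mean_i) · (x_{k,j} - mean_j), with n-1 = 4.
  S[X,X] = ((2.8)·(2.8) + (-2.2)·(-2.2) + (0.8)·(0.8) + (-2.2)·(-2.2) + (0.8)·(0.8)) / 4 = 18.8/4 = 4.7
  S[X,Y] = ((2.8)·(1.6) + (-2.2)·(0.6) + (0.8)·(-1.4) + (-2.2)·(-1.4) + (0.8)·(0.6)) / 4 = 5.6/4 = 1.4
  S[Y,Y] = ((1.6)·(1.6) + (0.6)·(0.6) + (-1.4)·(-1.4) + (-1.4)·(-1.4) + (0.6)·(0.6)) / 4 = 7.2/4 = 1.8

S is symmetric (S[j,i] = S[i,j]). Assembling:

S = [[4.7, 1.4],
 [1.4, 1.8]]


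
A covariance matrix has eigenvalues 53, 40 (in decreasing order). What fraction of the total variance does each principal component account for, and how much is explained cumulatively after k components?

Step 1 — total variance = trace(Sigma) = Σ λ_i = 53 + 40 = 93.

Step 2 — fraction explained by component i = λ_i / Σ λ:
  PC1: 53/93 = 0.5699
  PC2: 40/93 = 0.4301

Step 3 — cumulative fraction after k components = (λ_1 + ... + λ_k) / Σ λ:
  k = 1: 53/93 = 0.5699
  k = 2: (53 + 40)/93 = 93/93 = 1

Summary (fraction, with percent):

explained: PC1 0.5699 (56.99%), PC2 0.4301 (43.01%);  cumulative: 0.5699, 1


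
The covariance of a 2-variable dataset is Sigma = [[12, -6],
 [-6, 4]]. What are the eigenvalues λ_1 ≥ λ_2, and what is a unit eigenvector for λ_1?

Step 1 — characteristic polynomial of 2×2 Sigma:
  det(Sigma - λI) = λ² - trace · λ + det = 0.
  trace = 12 + 4 = 16, det = 12·4 - (-6)² = 12.
Step 2 — discriminant:
  Δ = trace² - 4·det = 256 - 48 = 208.
Step 3 — eigenvalues:
  λ = (trace ± √Δ)/2 = (16 ± 14.4222)/2,
  λ_1 = 15.2111,  λ_2 = 0.7889.

Step 4 — unit eigenvector for λ_1: solve (Sigma - λ_1 I)v = 0. First row:
  (12 - 15.2111)·v_x + (-6)·v_y = 0, i.e. (-3.2111)·v_x + (-6)·v_y = 0,
  so v ∝ (b, λ_1 - a) = (-6, 3.2111); multiply by -1 so the first entry is positive: u = (6, -3.2111).
  ||u|| = √((6)² + (-3.2111)²) = √(46.3112) ≈ 6.8052,
  v_1 = u/||u|| ≈ (0.8817, -0.4719) (||v_1|| = 1).

λ_1 = 15.2111,  λ_2 = 0.7889;  v_1 ≈ (0.8817, -0.4719)


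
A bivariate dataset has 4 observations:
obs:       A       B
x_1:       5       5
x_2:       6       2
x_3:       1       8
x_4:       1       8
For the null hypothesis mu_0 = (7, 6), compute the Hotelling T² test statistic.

Step 1 — sample mean vector:
  mean(A) = (5 + 6 + 1 + 1) / 4 = 13/4 = 3.25
  mean(B) = (5 + 2 + 8 + 8) / 4 = 23/4 = 5.75
  x̄ = (3.25, 5.75),  deviation x̄ - mu_0 = (3.25, 5.75) - (7, 6) = (-3.75, -0.25).

Step 2 — sample covariance matrix, S[i,j] = (1/(n-1)) · Σ_k (x_{k,i} - mean_i) · (x_{k,j} - mean_j), divisor n-1 = 3:
  S[A,A] = ((1.75)·(1.75) + (2.75)·(2.75) + (-2.25)·(-2.25) + (-2.25)·(-2.25)) / 3 = 20.75/3 = 6.9167
  S[A,B] = ((1.75)·(-0.75) + (2.75)·(-3.75) + (-2.25)·(2.25) + (-2.25)·(2.25)) / 3 = -21.75/3 = -7.25
  S[B,B] = ((-0.75)·(-0.75) + (-3.75)·(-3.75) + (2.25)·(2.25) + (2.25)·(2.25)) / 3 = 24.75/3 = 8.25
  S = [[6.9167, -7.25],
 [-7.25, 8.25]].

Step 3 — invert S. det(S) = 6.9167·8.25 - (-7.25)² = 4.5.
  S^{-1} = (1/det) · [[d, -b], [-b, a]] = [[1.8333, 1.6111],
 [1.6111, 1.537]].

Step 4 — quadratic form (x̄ - mu_0)^T · S^{-1} · (x̄ - mu_0):
  S^{-1} · (x̄ - mu_0) = (-7.2778, -6.4259),
  (x̄ - mu_0)^T · [...] = (-3.75)·(-7.2778) + (-0.25)·(-6.4259) = 28.8981.

Step 5 — scale by n: T² = 4 · 28.8981 = 115.5926.

T² ≈ 115.5926


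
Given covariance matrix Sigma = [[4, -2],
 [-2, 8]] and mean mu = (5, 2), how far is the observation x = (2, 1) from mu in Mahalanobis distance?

Step 1 — centre the observation: (x - mu) = (-3, -1).

Step 2 — invert Sigma. det(Sigma) = 4·8 - (-2)² = 28.
  Sigma^{-1} = (1/det) · [[d, -b], [-b, a]] = [[0.2857, 0.0714],
 [0.0714, 0.1429]].

Step 3 — form the quadratic (x - mu)^T · Sigma^{-1} · (x - mu):
  Sigma^{-1} · (x - mu) = (-0.9286, -0.3571).
  (x - mu)^T · [Sigma^{-1} · (x - mu)] = (-3)·(-0.9286) + (-1)·(-0.3571) = 3.1429.

Step 4 — take square root: d = √(3.1429) ≈ 1.7728.

d(x, mu) = √(3.1429) ≈ 1.7728


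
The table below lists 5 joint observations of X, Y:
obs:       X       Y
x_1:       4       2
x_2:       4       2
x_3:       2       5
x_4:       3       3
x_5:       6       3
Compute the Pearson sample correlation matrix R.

Step 1 — column means:
  mean(X) = (4 + 4 + 2 + 3 + 6) / 5 = 19/5 = 3.8
  mean(Y) = (2 + 2 + 5 + 3 + 3) / 5 = 15/5 = 3

Step 2 — sample variances and covariances s[i,j] = (1/(n-1)) · Σ_k (x_{k,i} - mean_i) · (x_{k,j} - mean_j), with n-1 = 4:
  s[X,X] = ((0.2)·(0.2) + (0.2)·(0.2) + (-1.8)·(-1.8) + (-0.8)·(-0.8) + (2.2)·(2.2)) / 4 = 8.8/4 = 2.2
  s[X,Y] = ((0.2)·(-1) + (0.2)·(-1) + (-1.8)·(2) + (-0.8)·(0) + (2.2)·(0)) / 4 = -4/4 = -1
  s[Y,Y] = ((-1)·(-1) + (-1)·(-1) + (2)·(2) + (0)·(0) + (0)·(0)) / 4 = 6/4 = 1.5
  Sample standard deviations s_i = √(s[i,i]):
  s(X) = √(2.2) = 1.4832
  s(Y) = √(1.5) = 1.2247

Step 3 — r_{ij} = s_{ij} / (s_i · s_j):
  r[X,X] = 1 (diagonal).
  r[X,Y] = -1 / (1.4832 · 1.2247) = -1 / 1.8166 = -0.5505
  r[Y,Y] = 1 (diagonal).

R is symmetric with unit diagonal. Assembling:

R = [[1, -0.5505],
 [-0.5505, 1]]


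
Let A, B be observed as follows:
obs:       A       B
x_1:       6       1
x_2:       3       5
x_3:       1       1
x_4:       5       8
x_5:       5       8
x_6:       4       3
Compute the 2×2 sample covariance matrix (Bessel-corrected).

Step 1 — column means:
  mean(A) = (6 + 3 + 1 + 5 + 5 + 4) / 6 = 24/6 = 4
  mean(B) = (1 + 5 + 1 + 8 + 8 + 3) / 6 = 26/6 = 4.3333

Step 2 — sample covariance S[i,j] = (1/(n-1)) · Σ_k (x_{k,i} - mean_i) · (x_{k,j} - mean_j), with n-1 = 5.
  S[A,A] = ((2)·(2) + (-1)·(-1) + (-3)·(-3) + (1)·(1) + (1)·(1) + (0)·(0)) / 5 = 16/5 = 3.2
  S[A,B] = ((2)·(-3.3333) + (-1)·(0.6667) + (-3)·(-3.3333) + (1)·(3.6667) + (1)·(3.6667) + (0)·(-1.3333)) / 5 = 10/5 = 2
  S[B,B] = ((-3.3333)·(-3.3333) + (0.6667)·(0.6667) + (-3.3333)·(-3.3333) + (3.6667)·(3.6667) + (3.6667)·(3.6667) + (-1.3333)·(-1.3333)) / 5 = 51.3333/5 = 10.2667

S is symmetric (S[j,i] = S[i,j]). Assembling:

S = [[3.2, 2],
 [2, 10.2667]]


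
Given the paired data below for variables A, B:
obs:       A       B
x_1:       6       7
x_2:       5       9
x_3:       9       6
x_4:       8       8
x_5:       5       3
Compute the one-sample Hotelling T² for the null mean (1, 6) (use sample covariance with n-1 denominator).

Step 1 — sample mean vector:
  mean(A) = (6 + 5 + 9 + 8 + 5) / 5 = 33/5 = 6.6
  mean(B) = (7 + 9 + 6 + 8 + 3) / 5 = 33/5 = 6.6
  x̄ = (6.6, 6.6),  deviation x̄ - mu_0 = (6.6, 6.6) - (1, 6) = (5.6, 0.6).

Step 2 — sample covariance matrix, S[i,j] = (1/(n-1)) · Σ_k (x_{k,i} - mean_i) · (x_{k,j} - mean_j), divisor n-1 = 4:
  S[A,A] = ((-0.6)·(-0.6) + (-1.6)·(-1.6) + (2.4)·(2.4) + (1.4)·(1.4) + (-1.6)·(-1.6)) / 4 = 13.2/4 = 3.3
  S[A,B] = ((-0.6)·(0.4) + (-1.6)·(2.4) + (2.4)·(-0.6) + (1.4)·(1.4) + (-1.6)·(-3.6)) / 4 = 2.2/4 = 0.55
  S[B,B] = ((0.4)·(0.4) + (2.4)·(2.4) + (-0.6)·(-0.6) + (1.4)·(1.4) + (-3.6)·(-3.6)) / 4 = 21.2/4 = 5.3
  S = [[3.3, 0.55],
 [0.55, 5.3]].

Step 3 — invert S. det(S) = 3.3·5.3 - (0.55)² = 17.1875.
  S^{-1} = (1/det) · [[d, -b], [-b, a]] = [[0.3084, -0.032],
 [-0.032, 0.192]].

Step 4 — quadratic form (x̄ - mu_0)^T · S^{-1} · (x̄ - mu_0):
  S^{-1} · (x̄ - mu_0) = (1.7076, -0.064),
  (x̄ - mu_0)^T · [...] = (5.6)·(1.7076) + (0.6)·(-0.064) = 9.5244.

Step 5 — scale by n: T² = 5 · 9.5244 = 47.6218.

T² ≈ 47.6218


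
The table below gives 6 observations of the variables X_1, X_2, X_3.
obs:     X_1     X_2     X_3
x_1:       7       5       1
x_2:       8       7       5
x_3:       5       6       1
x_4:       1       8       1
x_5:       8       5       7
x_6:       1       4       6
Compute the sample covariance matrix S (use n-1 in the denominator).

Step 1 — column means:
  mean(X_1) = (7 + 8 + 5 + 1 + 8 + 1) / 6 = 30/6 = 5
  mean(X_2) = (5 + 7 + 6 + 8 + 5 + 4) / 6 = 35/6 = 5.8333
  mean(X_3) = (1 + 5 + 1 + 1 + 7 + 6) / 6 = 21/6 = 3.5

Step 2 — sample covariance S[i,j] = (1/(n-1)) · Σ_k (x_{k,i} - mean_i) · (x_{k,j} - mean_j), with n-1 = 5.
  S[X_1,X_1] = ((2)·(2) + (3)·(3) + (0)·(0) + (-4)·(-4) + (3)·(3) + (-4)·(-4)) / 5 = 54/5 = 10.8
  S[X_1,X_2] = ((2)·(-0.8333) + (3)·(1.1667) + (0)·(0.1667) + (-4)·(2.1667) + (3)·(-0.8333) + (-4)·(-1.8333)) / 5 = -2/5 = -0.4
  S[X_1,X_3] = ((2)·(-2.5) + (3)·(1.5) + (0)·(-2.5) + (-4)·(-2.5) + (3)·(3.5) + (-4)·(2.5)) / 5 = 10/5 = 2
  S[X_2,X_2] = ((-0.8333)·(-0.8333) + (1.1667)·(1.1667) + (0.1667)·(0.1667) + (2.1667)·(2.1667) + (-0.8333)·(-0.8333) + (-1.8333)·(-1.8333)) / 5 = 10.8333/5 = 2.1667
  S[X_2,X_3] = ((-0.8333)·(-2.5) + (1.1667)·(1.5) + (0.1667)·(-2.5) + (2.1667)·(-2.5) + (-0.8333)·(3.5) + (-1.8333)·(2.5)) / 5 = -9.5/5 = -1.9
  S[X_3,X_3] = ((-2.5)·(-2.5) + (1.5)·(1.5) + (-2.5)·(-2.5) + (-2.5)·(-2.5) + (3.5)·(3.5) + (2.5)·(2.5)) / 5 = 39.5/5 = 7.9

S is symmetric (S[j,i] = S[i,j]). Assembling:

S = [[10.8, -0.4, 2],
 [-0.4, 2.1667, -1.9],
 [2, -1.9, 7.9]]


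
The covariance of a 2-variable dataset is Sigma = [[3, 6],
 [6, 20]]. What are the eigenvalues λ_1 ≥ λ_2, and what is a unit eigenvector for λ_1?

Step 1 — characteristic polynomial of 2×2 Sigma:
  det(Sigma - λI) = λ² - trace · λ + det = 0.
  trace = 3 + 20 = 23, det = 3·20 - (6)² = 24.
Step 2 — discriminant:
  Δ = trace² - 4·det = 529 - 96 = 433.
Step 3 — eigenvalues:
  λ = (trace ± √Δ)/2 = (23 ± 20.8087)/2,
  λ_1 = 21.9043,  λ_2 = 1.0957.

Step 4 — unit eigenvector for λ_1: solve (Sigma - λ_1 I)v = 0. First row:
  (3 - 21.9043)·v_x + (6)·v_y = 0, i.e. (-18.9043)·v_x + (6)·v_y = 0,
  so v ∝ (b, λ_1 - a) = (6, 18.9043) = u.
  ||u|| = √((6)² + (18.9043)²) = √(393.3735) ≈ 19.8336,
  v_1 = u/||u|| ≈ (0.3025, 0.9531) (||v_1|| = 1).

λ_1 = 21.9043,  λ_2 = 1.0957;  v_1 ≈ (0.3025, 0.9531)


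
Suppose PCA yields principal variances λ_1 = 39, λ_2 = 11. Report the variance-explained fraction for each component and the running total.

Step 1 — total variance = trace(Sigma) = Σ λ_i = 39 + 11 = 50.

Step 2 — fraction explained by component i = λ_i / Σ λ:
  PC1: 39/50 = 0.78
  PC2: 11/50 = 0.22

Step 3 — cumulative fraction after k components = (λ_1 + ... + λ_k) / Σ λ:
  k = 1: 39/50 = 0.78
  k = 2: (39 + 11)/50 = 50/50 = 1

Summary (fraction, with percent):

explained: PC1 0.78 (78%), PC2 0.22 (22%);  cumulative: 0.78, 1


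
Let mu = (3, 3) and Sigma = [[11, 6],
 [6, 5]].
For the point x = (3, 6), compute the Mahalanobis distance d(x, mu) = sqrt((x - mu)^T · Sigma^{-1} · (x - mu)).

Step 1 — centre the observation: (x - mu) = (0, 3).

Step 2 — invert Sigma. det(Sigma) = 11·5 - (6)² = 19.
  Sigma^{-1} = (1/det) · [[d, -b], [-b, a]] = [[0.2632, -0.3158],
 [-0.3158, 0.5789]].

Step 3 — form the quadratic (x - mu)^T · Sigma^{-1} · (x - mu):
  Sigma^{-1} · (x - mu) = (-0.9474, 1.7368).
  (x - mu)^T · [Sigma^{-1} · (x - mu)] = (0)·(-0.9474) + (3)·(1.7368) = 5.2105.

Step 4 — take square root: d = √(5.2105) ≈ 2.2827.

d(x, mu) = √(5.2105) ≈ 2.2827


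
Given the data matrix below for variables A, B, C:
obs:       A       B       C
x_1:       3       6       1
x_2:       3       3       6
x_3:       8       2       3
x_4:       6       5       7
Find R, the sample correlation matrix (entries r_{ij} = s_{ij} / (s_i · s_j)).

Step 1 — column means:
  mean(A) = (3 + 3 + 8 + 6) / 4 = 20/4 = 5
  mean(B) = (6 + 3 + 2 + 5) / 4 = 16/4 = 4
  mean(C) = (1 + 6 + 3 + 7) / 4 = 17/4 = 4.25

Step 2 — sample variances and covariances s[i,j] = (1/(n-1)) · Σ_k (x_{k,i} - mean_i) · (x_{k,j} - mean_j), with n-1 = 3:
  s[A,A] = ((-2)·(-2) + (-2)·(-2) + (3)·(3) + (1)·(1)) / 3 = 18/3 = 6
  s[A,B] = ((-2)·(2) + (-2)·(-1) + (3)·(-2) + (1)·(1)) / 3 = -7/3 = -2.3333
  s[A,C] = ((-2)·(-3.25) + (-2)·(1.75) + (3)·(-1.25) + (1)·(2.75)) / 3 = 2/3 = 0.6667
  s[B,B] = ((2)·(2) + (-1)·(-1) + (-2)·(-2) + (1)·(1)) / 3 = 10/3 = 3.3333
  s[B,C] = ((2)·(-3.25) + (-1)·(1.75) + (-2)·(-1.25) + (1)·(2.75)) / 3 = -3/3 = -1
  s[C,C] = ((-3.25)·(-3.25) + (1.75)·(1.75) + (-1.25)·(-1.25) + (2.75)·(2.75)) / 3 = 22.75/3 = 7.5833
  Sample standard deviations s_i = √(s[i,i]):
  s(A) = √(6) = 2.4495
  s(B) = √(3.3333) = 1.8257
  s(C) = √(7.5833) = 2.7538

Step 3 — r_{ij} = s_{ij} / (s_i · s_j):
  r[A,A] = 1 (diagonal).
  r[A,B] = -2.3333 / (2.4495 · 1.8257) = -2.3333 / 4.4721 = -0.5217
  r[A,C] = 0.6667 / (2.4495 · 2.7538) = 0.6667 / 6.7454 = 0.0988
  r[B,B] = 1 (diagonal).
  r[B,C] = -1 / (1.8257 · 2.7538) = -1 / 5.0277 = -0.1989
  r[C,C] = 1 (diagonal).

R is symmetric with unit diagonal. Assembling:

R = [[1, -0.5217, 0.0988],
 [-0.5217, 1, -0.1989],
 [0.0988, -0.1989, 1]]


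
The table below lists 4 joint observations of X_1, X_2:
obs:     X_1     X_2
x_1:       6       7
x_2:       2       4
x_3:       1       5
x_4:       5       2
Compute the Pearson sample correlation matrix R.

Step 1 — column means:
  mean(X_1) = (6 + 2 + 1 + 5) / 4 = 14/4 = 3.5
  mean(X_2) = (7 + 4 + 5 + 2) / 4 = 18/4 = 4.5

Step 2 — sample variances and covariances s[i,j] = (1/(n-1)) · Σ_k (x_{k,i} - mean_i) · (x_{k,j} - mean_j), with n-1 = 3:
  s[X_1,X_1] = ((2.5)·(2.5) + (-1.5)·(-1.5) + (-2.5)·(-2.5) + (1.5)·(1.5)) / 3 = 17/3 = 5.6667
  s[X_1,X_2] = ((2.5)·(2.5) + (-1.5)·(-0.5) + (-2.5)·(0.5) + (1.5)·(-2.5)) / 3 = 2/3 = 0.6667
  s[X_2,X_2] = ((2.5)·(2.5) + (-0.5)·(-0.5) + (0.5)·(0.5) + (-2.5)·(-2.5)) / 3 = 13/3 = 4.3333
  Sample standard deviations s_i = √(s[i,i]):
  s(X_1) = √(5.6667) = 2.3805
  s(X_2) = √(4.3333) = 2.0817

Step 3 — r_{ij} = s_{ij} / (s_i · s_j):
  r[X_1,X_1] = 1 (diagonal).
  r[X_1,X_2] = 0.6667 / (2.3805 · 2.0817) = 0.6667 / 4.9554 = 0.1345
  r[X_2,X_2] = 1 (diagonal).

R is symmetric with unit diagonal. Assembling:

R = [[1, 0.1345],
 [0.1345, 1]]


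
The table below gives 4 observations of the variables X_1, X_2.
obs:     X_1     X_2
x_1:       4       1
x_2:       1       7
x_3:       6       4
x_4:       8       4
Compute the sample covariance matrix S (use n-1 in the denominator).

Step 1 — column means:
  mean(X_1) = (4 + 1 + 6 + 8) / 4 = 19/4 = 4.75
  mean(X_2) = (1 + 7 + 4 + 4) / 4 = 16/4 = 4

Step 2 — sample covariance S[i,j] = (1/(n-1)) · Σ_k (x_{k,i} - mean_i) · (x_{k,j} - mean_j), with n-1 = 3.
  S[X_1,X_1] = ((-0.75)·(-0.75) + (-3.75)·(-3.75) + (1.25)·(1.25) + (3.25)·(3.25)) / 3 = 26.75/3 = 8.9167
  S[X_1,X_2] = ((-0.75)·(-3) + (-3.75)·(3) + (1.25)·(0) + (3.25)·(0)) / 3 = -9/3 = -3
  S[X_2,X_2] = ((-3)·(-3) + (3)·(3) + (0)·(0) + (0)·(0)) / 3 = 18/3 = 6

S is symmetric (S[j,i] = S[i,j]). Assembling:

S = [[8.9167, -3],
 [-3, 6]]


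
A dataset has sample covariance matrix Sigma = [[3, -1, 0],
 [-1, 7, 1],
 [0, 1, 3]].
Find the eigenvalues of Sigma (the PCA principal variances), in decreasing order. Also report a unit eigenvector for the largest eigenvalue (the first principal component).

Step 1 — characteristic polynomial p(λ) = det(λI - Sigma) = λ³ - tr·λ² + c_1·λ - det, where tr = trace, c_1 = sum of the principal 2×2 minors, det = det(Sigma):
  tr = 3 + 7 + 3 = 13,
  c_1 = (3·7 - (-1)²) + (3·3 - (0)²) + (7·3 - (1)²) = 20 + 9 + 20 = 49,
  det = 3·(7·3 - (1)²) - (-1)·((-1)·3 - (1)·(0)) + (0)·((-1)·(1) - 7·(0)) = 3·(20) - (-1)·(-3) + (0)·(-1) = 57.
  So p(λ) = λ³ - 13λ² + 49λ - 57.
Step 2 — look for an integer root (rational root theorem: any rational root is an integer divisor of 57). Testing λ = 3:
  p(3) = 27 - 117 + 147 - 57 = 0  ✓
  Dividing out (λ - 3): p(λ) = (λ - 3)(λ² - 10λ + 19).
Step 3 — remaining eigenvalues from the quadratic λ² - 10λ + 19 = 0:
  Δ = 10² - 4·19 = 100 - 76 = 24,  λ = (10 ± √24)/2 = (10 ± 4.899)/2 ≈ 7.4495 or 2.5505.
  Sorted: λ_1 = 7.4495,  λ_2 = 3,  λ_3 = 2.5505  (check: sum = 13 = tr ✓).

Step 4 — unit eigenvector for λ_1 ≈ 7.4495: v spans the null space of (Sigma - λ_1 I), whose rows are
  r_1 = (-4.4495, -1, 0),  r_2 = (-1, -0.4495, 1),  r_3 = (0, 1, -4.4495).
  v is orthogonal to every row, so take v ∝ r_1 × r_2 = ((-1)·(1) - (0)·(-0.4495), (0)·(-1) - (-4.4495)·(1), (-4.4495)·(-0.4495) - (-1)·(-1)) ≈ (-1, 4.4495, 1).
  Rescale (multiply by -1 so the first nonzero entry is positive): u = (1, -4.4495, -1).
  ||u|| = √((1)² + (-4.4495)² + (-1)²) = √(21.798) ≈ 4.6688,  v_1 = u/||u|| ≈ (0.2142, -0.953, -0.2142) (||v_1|| = 1).

λ_1 = 7.4495,  λ_2 = 3,  λ_3 = 2.5505;  v_1 ≈ (0.2142, -0.953, -0.2142)


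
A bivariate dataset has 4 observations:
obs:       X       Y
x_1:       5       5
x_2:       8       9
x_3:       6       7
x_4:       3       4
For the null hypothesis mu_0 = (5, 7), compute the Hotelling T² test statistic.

Step 1 — sample mean vector:
  mean(X) = (5 + 8 + 6 + 3) / 4 = 22/4 = 5.5
  mean(Y) = (5 + 9 + 7 + 4) / 4 = 25/4 = 6.25
  x̄ = (5.5, 6.25),  deviation x̄ - mu_0 = (5.5, 6.25) - (5, 7) = (0.5, -0.75).

Step 2 — sample covariance matrix, S[i,j] = (1/(n-1)) · Σ_k (x_{k,i} - mean_i) · (x_{k,j} - mean_j), divisor n-1 = 3:
  S[X,X] = ((-0.5)·(-0.5) + (2.5)·(2.5) + (0.5)·(0.5) + (-2.5)·(-2.5)) / 3 = 13/3 = 4.3333
  S[X,Y] = ((-0.5)·(-1.25) + (2.5)·(2.75) + (0.5)·(0.75) + (-2.5)·(-2.25)) / 3 = 13.5/3 = 4.5
  S[Y,Y] = ((-1.25)·(-1.25) + (2.75)·(2.75) + (0.75)·(0.75) + (-2.25)·(-2.25)) / 3 = 14.75/3 = 4.9167
  S = [[4.3333, 4.5],
 [4.5, 4.9167]].

Step 3 — invert S. det(S) = 4.3333·4.9167 - (4.5)² = 1.0556.
  S^{-1} = (1/det) · [[d, -b], [-b, a]] = [[4.6579, -4.2632],
 [-4.2632, 4.1053]].

Step 4 — quadratic form (x̄ - mu_0)^T · S^{-1} · (x̄ - mu_0):
  S^{-1} · (x̄ - mu_0) = (5.5263, -5.2105),
  (x̄ - mu_0)^T · [...] = (0.5)·(5.5263) + (-0.75)·(-5.2105) = 6.6711.

Step 5 — scale by n: T² = 4 · 6.6711 = 26.6842.

T² ≈ 26.6842


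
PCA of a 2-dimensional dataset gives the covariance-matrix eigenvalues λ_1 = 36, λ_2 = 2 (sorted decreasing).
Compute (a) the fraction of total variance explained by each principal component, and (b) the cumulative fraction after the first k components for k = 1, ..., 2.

Step 1 — total variance = trace(Sigma) = Σ λ_i = 36 + 2 = 38.

Step 2 — fraction explained by component i = λ_i / Σ λ:
  PC1: 36/38 = 0.9474
  PC2: 2/38 = 0.0526

Step 3 — cumulative fraction after k components = (λ_1 + ... + λ_k) / Σ λ:
  k = 1: 36/38 = 0.9474
  k = 2: (36 + 2)/38 = 38/38 = 1

Summary (fraction, with percent):

explained: PC1 0.9474 (94.74%), PC2 0.0526 (5.26%);  cumulative: 0.9474, 1


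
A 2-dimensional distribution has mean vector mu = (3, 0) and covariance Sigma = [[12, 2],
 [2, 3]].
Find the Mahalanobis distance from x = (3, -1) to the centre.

Step 1 — centre the observation: (x - mu) = (0, -1).

Step 2 — invert Sigma. det(Sigma) = 12·3 - (2)² = 32.
  Sigma^{-1} = (1/det) · [[d, -b], [-b, a]] = [[0.0938, -0.0625],
 [-0.0625, 0.375]].

Step 3 — form the quadratic (x - mu)^T · Sigma^{-1} · (x - mu):
  Sigma^{-1} · (x - mu) = (0.0625, -0.375).
  (x - mu)^T · [Sigma^{-1} · (x - mu)] = (0)·(0.0625) + (-1)·(-0.375) = 0.375.

Step 4 — take square root: d = √(0.375) ≈ 0.6124.

d(x, mu) = √(0.375) ≈ 0.6124


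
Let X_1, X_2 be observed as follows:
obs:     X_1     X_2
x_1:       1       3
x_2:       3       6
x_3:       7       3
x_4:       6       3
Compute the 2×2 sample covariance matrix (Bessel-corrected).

Step 1 — column means:
  mean(X_1) = (1 + 3 + 7 + 6) / 4 = 17/4 = 4.25
  mean(X_2) = (3 + 6 + 3 + 3) / 4 = 15/4 = 3.75

Step 2 — sample covariance S[i,j] = (1/(n-1)) · Σ_k (x_{k,i} - mean_i) · (x_{k,j} - mean_j), with n-1 = 3.
  S[X_1,X_1] = ((-3.25)·(-3.25) + (-1.25)·(-1.25) + (2.75)·(2.75) + (1.75)·(1.75)) / 3 = 22.75/3 = 7.5833
  S[X_1,X_2] = ((-3.25)·(-0.75) + (-1.25)·(2.25) + (2.75)·(-0.75) + (1.75)·(-0.75)) / 3 = -3.75/3 = -1.25
  S[X_2,X_2] = ((-0.75)·(-0.75) + (2.25)·(2.25) + (-0.75)·(-0.75) + (-0.75)·(-0.75)) / 3 = 6.75/3 = 2.25

S is symmetric (S[j,i] = S[i,j]). Assembling:

S = [[7.5833, -1.25],
 [-1.25, 2.25]]


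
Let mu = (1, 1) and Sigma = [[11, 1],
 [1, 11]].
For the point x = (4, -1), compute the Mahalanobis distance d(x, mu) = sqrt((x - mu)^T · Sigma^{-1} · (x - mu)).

Step 1 — centre the observation: (x - mu) = (3, -2).

Step 2 — invert Sigma. det(Sigma) = 11·11 - (1)² = 120.
  Sigma^{-1} = (1/det) · [[d, -b], [-b, a]] = [[0.0917, -0.0083],
 [-0.0083, 0.0917]].

Step 3 — form the quadratic (x - mu)^T · Sigma^{-1} · (x - mu):
  Sigma^{-1} · (x - mu) = (0.2917, -0.2083).
  (x - mu)^T · [Sigma^{-1} · (x - mu)] = (3)·(0.2917) + (-2)·(-0.2083) = 1.2917.

Step 4 — take square root: d = √(1.2917) ≈ 1.1365.

d(x, mu) = √(1.2917) ≈ 1.1365


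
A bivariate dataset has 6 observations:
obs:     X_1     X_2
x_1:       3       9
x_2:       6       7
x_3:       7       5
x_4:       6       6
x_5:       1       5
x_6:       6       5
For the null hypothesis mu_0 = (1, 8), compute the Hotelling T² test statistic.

Step 1 — sample mean vector:
  mean(X_1) = (3 + 6 + 7 + 6 + 1 + 6) / 6 = 29/6 = 4.8333
  mean(X_2) = (9 + 7 + 5 + 6 + 5 + 5) / 6 = 37/6 = 6.1667
  x̄ = (4.8333, 6.1667),  deviation x̄ - mu_0 = (4.8333, 6.1667) - (1, 8) = (3.8333, -1.8333).

Step 2 — sample covariance matrix, S[i,j] = (1/(n-1)) · Σ_k (x_{k,i} - mean_i) · (x_{k,j} - mean_j), divisor n-1 = 5:
  S[X_1,X_1] = ((-1.8333)·(-1.8333) + (1.1667)·(1.1667) + (2.1667)·(2.1667) + (1.1667)·(1.1667) + (-3.8333)·(-3.8333) + (1.1667)·(1.1667)) / 5 = 26.8333/5 = 5.3667
  S[X_1,X_2] = ((-1.8333)·(2.8333) + (1.1667)·(0.8333) + (2.1667)·(-1.1667) + (1.1667)·(-0.1667) + (-3.8333)·(-1.1667) + (1.1667)·(-1.1667)) / 5 = -3.8333/5 = -0.7667
  S[X_2,X_2] = ((2.8333)·(2.8333) + (0.8333)·(0.8333) + (-1.1667)·(-1.1667) + (-0.1667)·(-0.1667) + (-1.1667)·(-1.1667) + (-1.1667)·(-1.1667)) / 5 = 12.8333/5 = 2.5667
  S = [[5.3667, -0.7667],
 [-0.7667, 2.5667]].

Step 3 — invert S. det(S) = 5.3667·2.5667 - (-0.7667)² = 13.1867.
  S^{-1} = (1/det) · [[d, -b], [-b, a]] = [[0.1946, 0.0581],
 [0.0581, 0.407]].

Step 4 — quadratic form (x̄ - mu_0)^T · S^{-1} · (x̄ - mu_0):
  S^{-1} · (x̄ - mu_0) = (0.6395, -0.5233),
  (x̄ - mu_0)^T · [...] = (3.8333)·(0.6395) + (-1.8333)·(-0.5233) = 3.4109.

Step 5 — scale by n: T² = 6 · 3.4109 = 20.4651.

T² ≈ 20.4651


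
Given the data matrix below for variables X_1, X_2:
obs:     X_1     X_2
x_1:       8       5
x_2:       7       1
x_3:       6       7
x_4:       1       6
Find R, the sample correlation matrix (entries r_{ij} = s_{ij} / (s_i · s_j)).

Step 1 — column means:
  mean(X_1) = (8 + 7 + 6 + 1) / 4 = 22/4 = 5.5
  mean(X_2) = (5 + 1 + 7 + 6) / 4 = 19/4 = 4.75

Step 2 — sample variances and covariances s[i,j] = (1/(n-1)) · Σ_k (x_{k,i} - mean_i) · (x_{k,j} - mean_j), with n-1 = 3:
  s[X_1,X_1] = ((2.5)·(2.5) + (1.5)·(1.5) + (0.5)·(0.5) + (-4.5)·(-4.5)) / 3 = 29/3 = 9.6667
  s[X_1,X_2] = ((2.5)·(0.25) + (1.5)·(-3.75) + (0.5)·(2.25) + (-4.5)·(1.25)) / 3 = -9.5/3 = -3.1667
  s[X_2,X_2] = ((0.25)·(0.25) + (-3.75)·(-3.75) + (2.25)·(2.25) + (1.25)·(1.25)) / 3 = 20.75/3 = 6.9167
  Sample standard deviations s_i = √(s[i,i]):
  s(X_1) = √(9.6667) = 3.1091
  s(X_2) = √(6.9167) = 2.63

Step 3 — r_{ij} = s_{ij} / (s_i · s_j):
  r[X_1,X_1] = 1 (diagonal).
  r[X_1,X_2] = -3.1667 / (3.1091 · 2.63) = -3.1667 / 8.1769 = -0.3873
  r[X_2,X_2] = 1 (diagonal).

R is symmetric with unit diagonal. Assembling:

R = [[1, -0.3873],
 [-0.3873, 1]]


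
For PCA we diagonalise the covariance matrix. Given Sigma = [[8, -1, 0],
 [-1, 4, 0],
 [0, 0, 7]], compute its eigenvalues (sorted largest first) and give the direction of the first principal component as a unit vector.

Step 1 — characteristic polynomial p(λ) = det(λI - Sigma) = λ³ - tr·λ² + c_1·λ - det, where tr = trace, c_1 = sum of the principal 2×2 minors, det = det(Sigma):
  tr = 8 + 4 + 7 = 19,
  c_1 = (8·4 - (-1)²) + (8·7 - (0)²) + (4·7 - (0)²) = 31 + 56 + 28 = 115,
  det = 8·(4·7 - (0)²) - (-1)·((-1)·7 - (0)·(0)) + (0)·((-1)·(0) - 4·(0)) = 8·(28) - (-1)·(-7) + (0)·(0) = 217.
  So p(λ) = λ³ - 19λ² + 115λ - 217.
Step 2 — look for an integer root (rational root theorem: any rational root is an integer divisor of 217). Testing λ = 7:
  p(7) = 343 - 931 + 805 - 217 = 0  ✓
  Dividing out (λ - 7): p(λ) = (λ - 7)(λ² - 12λ + 31).
Step 3 — remaining eigenvalues from the quadratic λ² - 12λ + 31 = 0:
  Δ = 12² - 4·31 = 144 - 124 = 20,  λ = (12 ± √20)/2 = (12 ± 4.4721)/2 ≈ 8.2361 or 3.7639.
  Sorted: λ_1 = 8.2361,  λ_2 = 7,  λ_3 = 3.7639  (check: sum = 19 = tr ✓).

Step 4 — unit eigenvector for λ_1 ≈ 8.2361: v spans the null space of (Sigma - λ_1 I), whose rows are
  r_1 = (-0.2361, -1, 0),  r_2 = (-1, -4.2361, 0),  r_3 = (0, 0, -1.2361).
  v is orthogonal to every row, so take v ∝ r_1 × r_3 = ((-1)·(-1.2361) - (0)·(0), (0)·(0) - (-0.2361)·(-1.2361), (-0.2361)·(0) - (-1)·(0)) ≈ (1.2361, -0.2918, 0).
  Let u = (1.2361, -0.2918, 0).
  ||u|| = √((1.2361)² + (-0.2918)² + (0)²) = √(1.613) ≈ 1.27,  v_1 = u/||u|| ≈ (0.9732, -0.2298, 0) (||v_1|| = 1).

λ_1 = 8.2361,  λ_2 = 7,  λ_3 = 3.7639;  v_1 ≈ (0.9732, -0.2298, 0)


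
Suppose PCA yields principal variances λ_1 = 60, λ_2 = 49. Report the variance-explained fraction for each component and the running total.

Step 1 — total variance = trace(Sigma) = Σ λ_i = 60 + 49 = 109.

Step 2 — fraction explained by component i = λ_i / Σ λ:
  PC1: 60/109 = 0.5505
  PC2: 49/109 = 0.4495

Step 3 — cumulative fraction after k components = (λ_1 + ... + λ_k) / Σ λ:
  k = 1: 60/109 = 0.5505
  k = 2: (60 + 49)/109 = 109/109 = 1

Summary (fraction, with percent):

explained: PC1 0.5505 (55.05%), PC2 0.4495 (44.95%);  cumulative: 0.5505, 1


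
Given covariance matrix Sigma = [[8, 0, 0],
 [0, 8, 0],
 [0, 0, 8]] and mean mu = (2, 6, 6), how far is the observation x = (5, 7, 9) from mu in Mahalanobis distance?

Step 1 — centre the observation: (x - mu) = (3, 1, 3).

Step 2 — invert Sigma (cofactor / det for 3×3, or solve directly):
  Sigma^{-1} = [[0.125, 0, 0],
 [0, 0.125, 0],
 [0, 0, 0.125]].

Step 3 — form the quadratic (x - mu)^T · Sigma^{-1} · (x - mu):
  Sigma^{-1} · (x - mu) = (0.375, 0.125, 0.375).
  (x - mu)^T · [Sigma^{-1} · (x - mu)] = (3)·(0.375) + (1)·(0.125) + (3)·(0.375) = 2.375.

Step 4 — take square root: d = √(2.375) ≈ 1.5411.

d(x, mu) = √(2.375) ≈ 1.5411


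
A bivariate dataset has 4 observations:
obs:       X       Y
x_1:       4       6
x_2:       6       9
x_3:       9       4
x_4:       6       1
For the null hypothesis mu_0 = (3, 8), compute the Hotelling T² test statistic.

Step 1 — sample mean vector:
  mean(X) = (4 + 6 + 9 + 6) / 4 = 25/4 = 6.25
  mean(Y) = (6 + 9 + 4 + 1) / 4 = 20/4 = 5
  x̄ = (6.25, 5),  deviation x̄ - mu_0 = (6.25, 5) - (3, 8) = (3.25, -3).

Step 2 — sample covariance matrix, S[i,j] = (1/(n-1)) · Σ_k (x_{k,i} - mean_i) · (x_{k,j} - mean_j), divisor n-1 = 3:
  S[X,X] = ((-2.25)·(-2.25) + (-0.25)·(-0.25) + (2.75)·(2.75) + (-0.25)·(-0.25)) / 3 = 12.75/3 = 4.25
  S[X,Y] = ((-2.25)·(1) + (-0.25)·(4) + (2.75)·(-1) + (-0.25)·(-4)) / 3 = -5/3 = -1.6667
  S[Y,Y] = ((1)·(1) + (4)·(4) + (-1)·(-1) + (-4)·(-4)) / 3 = 34/3 = 11.3333
  S = [[4.25, -1.6667],
 [-1.6667, 11.3333]].

Step 3 — invert S. det(S) = 4.25·11.3333 - (-1.6667)² = 45.3889.
  S^{-1} = (1/det) · [[d, -b], [-b, a]] = [[0.2497, 0.0367],
 [0.0367, 0.0936]].

Step 4 — quadratic form (x̄ - mu_0)^T · S^{-1} · (x̄ - mu_0):
  S^{-1} · (x̄ - mu_0) = (0.7013, -0.1616),
  (x̄ - mu_0)^T · [...] = (3.25)·(0.7013) + (-3)·(-0.1616) = 2.7641.

Step 5 — scale by n: T² = 4 · 2.7641 = 11.0563.

T² ≈ 11.0563


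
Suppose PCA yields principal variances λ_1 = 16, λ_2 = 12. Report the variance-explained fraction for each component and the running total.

Step 1 — total variance = trace(Sigma) = Σ λ_i = 16 + 12 = 28.

Step 2 — fraction explained by component i = λ_i / Σ λ:
  PC1: 16/28 = 0.5714
  PC2: 12/28 = 0.4286

Step 3 — cumulative fraction after k components = (λ_1 + ... + λ_k) / Σ λ:
  k = 1: 16/28 = 0.5714
  k = 2: (16 + 12)/28 = 28/28 = 1

Summary (fraction, with percent):

explained: PC1 0.5714 (57.14%), PC2 0.4286 (42.86%);  cumulative: 0.5714, 1
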